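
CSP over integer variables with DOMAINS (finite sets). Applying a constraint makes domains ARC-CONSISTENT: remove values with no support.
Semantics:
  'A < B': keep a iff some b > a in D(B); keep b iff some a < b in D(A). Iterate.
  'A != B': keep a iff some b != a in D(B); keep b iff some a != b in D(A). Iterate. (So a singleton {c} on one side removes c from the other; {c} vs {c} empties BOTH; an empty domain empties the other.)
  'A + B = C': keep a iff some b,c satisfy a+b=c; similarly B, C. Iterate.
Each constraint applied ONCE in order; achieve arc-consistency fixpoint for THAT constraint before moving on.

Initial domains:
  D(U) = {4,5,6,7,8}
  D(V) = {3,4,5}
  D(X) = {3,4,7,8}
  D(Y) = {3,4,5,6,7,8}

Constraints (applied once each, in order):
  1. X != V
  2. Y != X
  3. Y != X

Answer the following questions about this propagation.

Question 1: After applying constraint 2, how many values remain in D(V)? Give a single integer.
Constraint 1 (X != V) on D(X)={3,4,7,8} D(V)={3,4,5}: no change
Constraint 2 (Y != X) on D(Y)={3,4,5,6,7,8} D(X)={3,4,7,8}: no change
So after constraint 2: D(V)={3,4,5}, size = 3

Answer: 3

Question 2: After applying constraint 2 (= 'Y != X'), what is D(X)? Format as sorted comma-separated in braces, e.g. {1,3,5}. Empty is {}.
Answer: {3,4,7,8}

Derivation:
Constraint 1 (X != V) on D(X)={3,4,7,8} D(V)={3,4,5}: no change
Constraint 2 (Y != X) on D(Y)={3,4,5,6,7,8} D(X)={3,4,7,8}: no change
So after constraint 2: D(X) = {3,4,7,8}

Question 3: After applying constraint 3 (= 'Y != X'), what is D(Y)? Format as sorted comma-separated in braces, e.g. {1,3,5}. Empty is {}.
Answer: {3,4,5,6,7,8}

Derivation:
Constraint 1 (X != V) on D(X)={3,4,7,8} D(V)={3,4,5}: no change
Constraint 2 (Y != X) on D(Y)={3,4,5,6,7,8} D(X)={3,4,7,8}: no change
Constraint 3 (Y != X) on D(Y)={3,4,5,6,7,8} D(X)={3,4,7,8}: no change
So after constraint 3: D(Y) = {3,4,5,6,7,8}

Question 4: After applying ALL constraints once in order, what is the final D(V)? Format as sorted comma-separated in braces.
Answer: {3,4,5}

Derivation:
Constraint 1 (X != V) on D(X)={3,4,7,8} D(V)={3,4,5}: no change
Constraint 2 (Y != X) on D(Y)={3,4,5,6,7,8} D(X)={3,4,7,8}: no change
Constraint 3 (Y != X) on D(Y)={3,4,5,6,7,8} D(X)={3,4,7,8}: no change
So after all 3 constraints: D(V) = {3,4,5}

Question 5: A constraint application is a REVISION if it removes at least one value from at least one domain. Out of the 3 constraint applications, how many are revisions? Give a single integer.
Constraint 1 (X != V) on D(X)={3,4,7,8} D(V)={3,4,5}: no change => not a revision
Constraint 2 (Y != X) on D(Y)={3,4,5,6,7,8} D(X)={3,4,7,8}: no change => not a revision
Constraint 3 (Y != X) on D(Y)={3,4,5,6,7,8} D(X)={3,4,7,8}: no change => not a revision
Total revisions = 0

Answer: 0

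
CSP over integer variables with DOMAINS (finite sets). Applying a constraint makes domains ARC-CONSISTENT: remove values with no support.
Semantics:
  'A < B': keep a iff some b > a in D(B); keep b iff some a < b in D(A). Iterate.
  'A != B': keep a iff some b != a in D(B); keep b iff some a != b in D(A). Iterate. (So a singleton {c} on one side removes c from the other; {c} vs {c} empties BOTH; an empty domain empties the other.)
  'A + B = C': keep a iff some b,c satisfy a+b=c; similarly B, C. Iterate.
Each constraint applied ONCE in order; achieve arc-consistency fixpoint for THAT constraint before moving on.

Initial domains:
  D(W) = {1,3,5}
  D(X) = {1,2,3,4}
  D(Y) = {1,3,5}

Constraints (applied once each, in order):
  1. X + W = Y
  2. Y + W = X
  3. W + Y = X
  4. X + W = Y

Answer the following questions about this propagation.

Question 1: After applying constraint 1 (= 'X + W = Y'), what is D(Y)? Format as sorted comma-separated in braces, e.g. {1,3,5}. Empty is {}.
Answer: {3,5}

Derivation:
Constraint 1 (X + W = Y) on D(X)={1,2,3,4} D(W)={1,3,5} D(Y)={1,3,5}: X {1,2,3,4}->{2,4}; W {1,3,5}->{1,3}; Y {1,3,5}->{3,5}
So after constraint 1: D(Y) = {3,5}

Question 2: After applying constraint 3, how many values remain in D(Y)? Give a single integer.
Answer: 1

Derivation:
Constraint 1 (X + W = Y) on D(X)={1,2,3,4} D(W)={1,3,5} D(Y)={1,3,5}: X {1,2,3,4}->{2,4}; W {1,3,5}->{1,3}; Y {1,3,5}->{3,5}
Constraint 2 (Y + W = X) on D(Y)={3,5} D(W)={1,3} D(X)={2,4}: Y {3,5}->{3}; W {1,3}->{1}; X {2,4}->{4}
Constraint 3 (W + Y = X) on D(W)={1} D(Y)={3} D(X)={4}: no change
So after constraint 3: D(Y)={3}, size = 1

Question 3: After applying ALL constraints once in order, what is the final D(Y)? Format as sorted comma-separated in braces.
Constraint 1 (X + W = Y) on D(X)={1,2,3,4} D(W)={1,3,5} D(Y)={1,3,5}: X {1,2,3,4}->{2,4}; W {1,3,5}->{1,3}; Y {1,3,5}->{3,5}
Constraint 2 (Y + W = X) on D(Y)={3,5} D(W)={1,3} D(X)={2,4}: Y {3,5}->{3}; W {1,3}->{1}; X {2,4}->{4}
Constraint 3 (W + Y = X) on D(W)={1} D(Y)={3} D(X)={4}: no change
Constraint 4 (X + W = Y) on D(X)={4} D(W)={1} D(Y)={3}: X {4}->{}; W {1}->{}; Y {3}->{}
So after all 4 constraints: D(Y) = {}

Answer: {}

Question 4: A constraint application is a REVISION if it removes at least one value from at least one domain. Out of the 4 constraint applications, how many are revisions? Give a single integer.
Answer: 3

Derivation:
Constraint 1 (X + W = Y) on D(X)={1,2,3,4} D(W)={1,3,5} D(Y)={1,3,5}: X {1,2,3,4}->{2,4}; W {1,3,5}->{1,3}; Y {1,3,5}->{3,5} => REVISION
Constraint 2 (Y + W = X) on D(Y)={3,5} D(W)={1,3} D(X)={2,4}: Y {3,5}->{3}; W {1,3}->{1}; X {2,4}->{4} => REVISION
Constraint 3 (W + Y = X) on D(W)={1} D(Y)={3} D(X)={4}: no change => not a revision
Constraint 4 (X + W = Y) on D(X)={4} D(W)={1} D(Y)={3}: X {4}->{}; W {1}->{}; Y {3}->{} => REVISION
Total revisions = 3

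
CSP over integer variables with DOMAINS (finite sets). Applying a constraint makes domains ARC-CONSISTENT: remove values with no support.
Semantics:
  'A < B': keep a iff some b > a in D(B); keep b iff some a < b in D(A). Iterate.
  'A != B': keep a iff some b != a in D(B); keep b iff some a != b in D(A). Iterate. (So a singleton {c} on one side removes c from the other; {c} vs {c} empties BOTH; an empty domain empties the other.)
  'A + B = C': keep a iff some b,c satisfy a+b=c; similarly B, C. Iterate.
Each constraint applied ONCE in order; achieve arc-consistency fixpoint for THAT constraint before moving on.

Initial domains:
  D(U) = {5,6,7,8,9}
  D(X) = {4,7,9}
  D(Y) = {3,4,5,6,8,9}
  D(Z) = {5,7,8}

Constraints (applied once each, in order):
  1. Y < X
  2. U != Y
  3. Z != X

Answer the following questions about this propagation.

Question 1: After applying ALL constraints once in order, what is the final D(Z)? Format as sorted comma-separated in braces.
Answer: {5,7,8}

Derivation:
Constraint 1 (Y < X) on D(Y)={3,4,5,6,8,9} D(X)={4,7,9}: Y {3,4,5,6,8,9}->{3,4,5,6,8}
Constraint 2 (U != Y) on D(U)={5,6,7,8,9} D(Y)={3,4,5,6,8}: no change
Constraint 3 (Z != X) on D(Z)={5,7,8} D(X)={4,7,9}: no change
So after all 3 constraints: D(Z) = {5,7,8}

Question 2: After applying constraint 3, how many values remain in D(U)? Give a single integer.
Constraint 1 (Y < X) on D(Y)={3,4,5,6,8,9} D(X)={4,7,9}: Y {3,4,5,6,8,9}->{3,4,5,6,8}
Constraint 2 (U != Y) on D(U)={5,6,7,8,9} D(Y)={3,4,5,6,8}: no change
Constraint 3 (Z != X) on D(Z)={5,7,8} D(X)={4,7,9}: no change
So after constraint 3: D(U)={5,6,7,8,9}, size = 5

Answer: 5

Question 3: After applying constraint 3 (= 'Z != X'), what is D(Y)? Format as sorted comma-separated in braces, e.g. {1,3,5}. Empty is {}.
Constraint 1 (Y < X) on D(Y)={3,4,5,6,8,9} D(X)={4,7,9}: Y {3,4,5,6,8,9}->{3,4,5,6,8}
Constraint 2 (U != Y) on D(U)={5,6,7,8,9} D(Y)={3,4,5,6,8}: no change
Constraint 3 (Z != X) on D(Z)={5,7,8} D(X)={4,7,9}: no change
So after constraint 3: D(Y) = {3,4,5,6,8}

Answer: {3,4,5,6,8}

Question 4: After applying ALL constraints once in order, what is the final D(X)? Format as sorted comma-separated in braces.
Constraint 1 (Y < X) on D(Y)={3,4,5,6,8,9} D(X)={4,7,9}: Y {3,4,5,6,8,9}->{3,4,5,6,8}
Constraint 2 (U != Y) on D(U)={5,6,7,8,9} D(Y)={3,4,5,6,8}: no change
Constraint 3 (Z != X) on D(Z)={5,7,8} D(X)={4,7,9}: no change
So after all 3 constraints: D(X) = {4,7,9}

Answer: {4,7,9}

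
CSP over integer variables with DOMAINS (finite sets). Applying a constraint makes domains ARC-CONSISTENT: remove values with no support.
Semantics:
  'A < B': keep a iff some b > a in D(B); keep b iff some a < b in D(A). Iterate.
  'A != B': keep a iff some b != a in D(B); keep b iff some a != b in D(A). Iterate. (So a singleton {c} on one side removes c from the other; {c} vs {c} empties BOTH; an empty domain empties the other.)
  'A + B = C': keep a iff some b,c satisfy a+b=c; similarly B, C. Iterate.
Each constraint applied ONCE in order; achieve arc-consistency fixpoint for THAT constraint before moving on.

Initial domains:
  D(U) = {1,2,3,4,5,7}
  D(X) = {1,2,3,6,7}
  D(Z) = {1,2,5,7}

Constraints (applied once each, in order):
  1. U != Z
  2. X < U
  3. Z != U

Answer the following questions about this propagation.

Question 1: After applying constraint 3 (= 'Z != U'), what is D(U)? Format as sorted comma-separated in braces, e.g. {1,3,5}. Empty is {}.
Answer: {2,3,4,5,7}

Derivation:
Constraint 1 (U != Z) on D(U)={1,2,3,4,5,7} D(Z)={1,2,5,7}: no change
Constraint 2 (X < U) on D(X)={1,2,3,6,7} D(U)={1,2,3,4,5,7}: X {1,2,3,6,7}->{1,2,3,6}; U {1,2,3,4,5,7}->{2,3,4,5,7}
Constraint 3 (Z != U) on D(Z)={1,2,5,7} D(U)={2,3,4,5,7}: no change
So after constraint 3: D(U) = {2,3,4,5,7}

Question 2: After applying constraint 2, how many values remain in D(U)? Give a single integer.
Constraint 1 (U != Z) on D(U)={1,2,3,4,5,7} D(Z)={1,2,5,7}: no change
Constraint 2 (X < U) on D(X)={1,2,3,6,7} D(U)={1,2,3,4,5,7}: X {1,2,3,6,7}->{1,2,3,6}; U {1,2,3,4,5,7}->{2,3,4,5,7}
So after constraint 2: D(U)={2,3,4,5,7}, size = 5

Answer: 5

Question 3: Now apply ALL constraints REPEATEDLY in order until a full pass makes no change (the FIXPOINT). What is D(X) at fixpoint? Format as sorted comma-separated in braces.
Answer: {1,2,3,6}

Derivation:
pass 0 (initial): D(X)={1,2,3,6,7}
pass 1: U {1,2,3,4,5,7}->{2,3,4,5,7}; X {1,2,3,6,7}->{1,2,3,6}
pass 2: no change
Fixpoint after 2 passes: D(X) = {1,2,3,6}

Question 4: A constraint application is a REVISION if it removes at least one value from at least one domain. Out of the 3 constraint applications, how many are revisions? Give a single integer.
Answer: 1

Derivation:
Constraint 1 (U != Z) on D(U)={1,2,3,4,5,7} D(Z)={1,2,5,7}: no change => not a revision
Constraint 2 (X < U) on D(X)={1,2,3,6,7} D(U)={1,2,3,4,5,7}: X {1,2,3,6,7}->{1,2,3,6}; U {1,2,3,4,5,7}->{2,3,4,5,7} => REVISION
Constraint 3 (Z != U) on D(Z)={1,2,5,7} D(U)={2,3,4,5,7}: no change => not a revision
Total revisions = 1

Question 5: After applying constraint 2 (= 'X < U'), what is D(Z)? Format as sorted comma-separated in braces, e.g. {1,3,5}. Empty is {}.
Constraint 1 (U != Z) on D(U)={1,2,3,4,5,7} D(Z)={1,2,5,7}: no change
Constraint 2 (X < U) on D(X)={1,2,3,6,7} D(U)={1,2,3,4,5,7}: X {1,2,3,6,7}->{1,2,3,6}; U {1,2,3,4,5,7}->{2,3,4,5,7}
So after constraint 2: D(Z) = {1,2,5,7}

Answer: {1,2,5,7}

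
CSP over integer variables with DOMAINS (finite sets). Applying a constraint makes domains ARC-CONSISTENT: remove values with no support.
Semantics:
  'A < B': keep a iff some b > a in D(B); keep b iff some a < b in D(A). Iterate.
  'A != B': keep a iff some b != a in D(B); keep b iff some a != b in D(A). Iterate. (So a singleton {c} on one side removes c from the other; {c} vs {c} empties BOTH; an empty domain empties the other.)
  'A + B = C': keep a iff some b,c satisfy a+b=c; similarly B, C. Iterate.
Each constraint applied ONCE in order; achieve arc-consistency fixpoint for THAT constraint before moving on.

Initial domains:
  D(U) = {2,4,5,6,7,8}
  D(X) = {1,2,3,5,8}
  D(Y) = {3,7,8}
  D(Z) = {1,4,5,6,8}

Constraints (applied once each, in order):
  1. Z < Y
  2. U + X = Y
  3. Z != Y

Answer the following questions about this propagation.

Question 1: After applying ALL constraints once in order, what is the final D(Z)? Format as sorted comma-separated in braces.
Constraint 1 (Z < Y) on D(Z)={1,4,5,6,8} D(Y)={3,7,8}: Z {1,4,5,6,8}->{1,4,5,6}
Constraint 2 (U + X = Y) on D(U)={2,4,5,6,7,8} D(X)={1,2,3,5,8} D(Y)={3,7,8}: U {2,4,5,6,7,8}->{2,4,5,6,7}; X {1,2,3,5,8}->{1,2,3,5}
Constraint 3 (Z != Y) on D(Z)={1,4,5,6} D(Y)={3,7,8}: no change
So after all 3 constraints: D(Z) = {1,4,5,6}

Answer: {1,4,5,6}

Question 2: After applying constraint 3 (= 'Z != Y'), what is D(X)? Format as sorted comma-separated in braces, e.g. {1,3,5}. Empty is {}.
Answer: {1,2,3,5}

Derivation:
Constraint 1 (Z < Y) on D(Z)={1,4,5,6,8} D(Y)={3,7,8}: Z {1,4,5,6,8}->{1,4,5,6}
Constraint 2 (U + X = Y) on D(U)={2,4,5,6,7,8} D(X)={1,2,3,5,8} D(Y)={3,7,8}: U {2,4,5,6,7,8}->{2,4,5,6,7}; X {1,2,3,5,8}->{1,2,3,5}
Constraint 3 (Z != Y) on D(Z)={1,4,5,6} D(Y)={3,7,8}: no change
So after constraint 3: D(X) = {1,2,3,5}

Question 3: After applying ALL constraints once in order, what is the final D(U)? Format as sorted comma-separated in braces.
Constraint 1 (Z < Y) on D(Z)={1,4,5,6,8} D(Y)={3,7,8}: Z {1,4,5,6,8}->{1,4,5,6}
Constraint 2 (U + X = Y) on D(U)={2,4,5,6,7,8} D(X)={1,2,3,5,8} D(Y)={3,7,8}: U {2,4,5,6,7,8}->{2,4,5,6,7}; X {1,2,3,5,8}->{1,2,3,5}
Constraint 3 (Z != Y) on D(Z)={1,4,5,6} D(Y)={3,7,8}: no change
So after all 3 constraints: D(U) = {2,4,5,6,7}

Answer: {2,4,5,6,7}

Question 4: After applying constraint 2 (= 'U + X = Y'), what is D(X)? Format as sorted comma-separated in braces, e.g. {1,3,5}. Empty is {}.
Constraint 1 (Z < Y) on D(Z)={1,4,5,6,8} D(Y)={3,7,8}: Z {1,4,5,6,8}->{1,4,5,6}
Constraint 2 (U + X = Y) on D(U)={2,4,5,6,7,8} D(X)={1,2,3,5,8} D(Y)={3,7,8}: U {2,4,5,6,7,8}->{2,4,5,6,7}; X {1,2,3,5,8}->{1,2,3,5}
So after constraint 2: D(X) = {1,2,3,5}

Answer: {1,2,3,5}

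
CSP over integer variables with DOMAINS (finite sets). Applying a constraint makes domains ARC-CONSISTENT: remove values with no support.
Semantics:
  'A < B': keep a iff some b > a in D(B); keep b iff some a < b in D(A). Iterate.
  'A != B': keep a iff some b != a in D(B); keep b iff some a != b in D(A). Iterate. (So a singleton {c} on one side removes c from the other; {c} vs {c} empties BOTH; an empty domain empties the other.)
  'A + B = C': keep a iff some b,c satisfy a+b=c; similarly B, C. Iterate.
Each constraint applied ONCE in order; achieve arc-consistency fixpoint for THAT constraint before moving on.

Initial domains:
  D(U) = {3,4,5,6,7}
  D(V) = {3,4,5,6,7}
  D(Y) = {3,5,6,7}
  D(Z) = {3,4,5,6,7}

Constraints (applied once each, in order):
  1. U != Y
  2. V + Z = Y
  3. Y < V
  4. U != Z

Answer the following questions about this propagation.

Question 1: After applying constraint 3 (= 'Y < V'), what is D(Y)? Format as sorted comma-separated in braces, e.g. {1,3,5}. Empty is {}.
Constraint 1 (U != Y) on D(U)={3,4,5,6,7} D(Y)={3,5,6,7}: no change
Constraint 2 (V + Z = Y) on D(V)={3,4,5,6,7} D(Z)={3,4,5,6,7} D(Y)={3,5,6,7}: V {3,4,5,6,7}->{3,4}; Z {3,4,5,6,7}->{3,4}; Y {3,5,6,7}->{6,7}
Constraint 3 (Y < V) on D(Y)={6,7} D(V)={3,4}: Y {6,7}->{}; V {3,4}->{}
So after constraint 3: D(Y) = {}

Answer: {}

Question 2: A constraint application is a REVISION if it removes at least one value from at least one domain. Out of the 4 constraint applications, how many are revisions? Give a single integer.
Answer: 2

Derivation:
Constraint 1 (U != Y) on D(U)={3,4,5,6,7} D(Y)={3,5,6,7}: no change => not a revision
Constraint 2 (V + Z = Y) on D(V)={3,4,5,6,7} D(Z)={3,4,5,6,7} D(Y)={3,5,6,7}: V {3,4,5,6,7}->{3,4}; Z {3,4,5,6,7}->{3,4}; Y {3,5,6,7}->{6,7} => REVISION
Constraint 3 (Y < V) on D(Y)={6,7} D(V)={3,4}: Y {6,7}->{}; V {3,4}->{} => REVISION
Constraint 4 (U != Z) on D(U)={3,4,5,6,7} D(Z)={3,4}: no change => not a revision
Total revisions = 2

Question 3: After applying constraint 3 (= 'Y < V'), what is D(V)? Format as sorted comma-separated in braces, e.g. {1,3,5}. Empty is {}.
Answer: {}

Derivation:
Constraint 1 (U != Y) on D(U)={3,4,5,6,7} D(Y)={3,5,6,7}: no change
Constraint 2 (V + Z = Y) on D(V)={3,4,5,6,7} D(Z)={3,4,5,6,7} D(Y)={3,5,6,7}: V {3,4,5,6,7}->{3,4}; Z {3,4,5,6,7}->{3,4}; Y {3,5,6,7}->{6,7}
Constraint 3 (Y < V) on D(Y)={6,7} D(V)={3,4}: Y {6,7}->{}; V {3,4}->{}
So after constraint 3: D(V) = {}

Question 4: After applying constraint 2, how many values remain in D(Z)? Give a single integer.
Answer: 2

Derivation:
Constraint 1 (U != Y) on D(U)={3,4,5,6,7} D(Y)={3,5,6,7}: no change
Constraint 2 (V + Z = Y) on D(V)={3,4,5,6,7} D(Z)={3,4,5,6,7} D(Y)={3,5,6,7}: V {3,4,5,6,7}->{3,4}; Z {3,4,5,6,7}->{3,4}; Y {3,5,6,7}->{6,7}
So after constraint 2: D(Z)={3,4}, size = 2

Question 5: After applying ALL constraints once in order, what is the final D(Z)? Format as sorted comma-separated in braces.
Answer: {3,4}

Derivation:
Constraint 1 (U != Y) on D(U)={3,4,5,6,7} D(Y)={3,5,6,7}: no change
Constraint 2 (V + Z = Y) on D(V)={3,4,5,6,7} D(Z)={3,4,5,6,7} D(Y)={3,5,6,7}: V {3,4,5,6,7}->{3,4}; Z {3,4,5,6,7}->{3,4}; Y {3,5,6,7}->{6,7}
Constraint 3 (Y < V) on D(Y)={6,7} D(V)={3,4}: Y {6,7}->{}; V {3,4}->{}
Constraint 4 (U != Z) on D(U)={3,4,5,6,7} D(Z)={3,4}: no change
So after all 4 constraints: D(Z) = {3,4}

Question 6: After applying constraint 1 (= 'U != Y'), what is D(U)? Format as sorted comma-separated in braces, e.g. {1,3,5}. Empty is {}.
Answer: {3,4,5,6,7}

Derivation:
Constraint 1 (U != Y) on D(U)={3,4,5,6,7} D(Y)={3,5,6,7}: no change
So after constraint 1: D(U) = {3,4,5,6,7}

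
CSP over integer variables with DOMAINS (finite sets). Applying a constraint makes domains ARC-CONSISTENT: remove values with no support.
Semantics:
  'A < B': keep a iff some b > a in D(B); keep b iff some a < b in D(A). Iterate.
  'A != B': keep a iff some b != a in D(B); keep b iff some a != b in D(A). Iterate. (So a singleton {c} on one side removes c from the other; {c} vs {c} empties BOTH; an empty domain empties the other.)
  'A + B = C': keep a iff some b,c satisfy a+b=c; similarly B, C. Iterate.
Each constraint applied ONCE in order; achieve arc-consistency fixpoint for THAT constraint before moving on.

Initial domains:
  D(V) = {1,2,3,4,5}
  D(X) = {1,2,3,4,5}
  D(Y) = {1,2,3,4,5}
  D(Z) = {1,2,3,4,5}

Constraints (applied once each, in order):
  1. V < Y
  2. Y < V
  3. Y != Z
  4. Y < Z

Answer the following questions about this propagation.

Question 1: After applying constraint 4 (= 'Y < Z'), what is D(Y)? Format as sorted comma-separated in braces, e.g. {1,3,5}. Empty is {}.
Answer: {2,3}

Derivation:
Constraint 1 (V < Y) on D(V)={1,2,3,4,5} D(Y)={1,2,3,4,5}: V {1,2,3,4,5}->{1,2,3,4}; Y {1,2,3,4,5}->{2,3,4,5}
Constraint 2 (Y < V) on D(Y)={2,3,4,5} D(V)={1,2,3,4}: Y {2,3,4,5}->{2,3}; V {1,2,3,4}->{3,4}
Constraint 3 (Y != Z) on D(Y)={2,3} D(Z)={1,2,3,4,5}: no change
Constraint 4 (Y < Z) on D(Y)={2,3} D(Z)={1,2,3,4,5}: Z {1,2,3,4,5}->{3,4,5}
So after constraint 4: D(Y) = {2,3}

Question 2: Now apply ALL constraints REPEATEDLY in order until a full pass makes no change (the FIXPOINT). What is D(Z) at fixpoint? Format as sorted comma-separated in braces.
pass 0 (initial): D(Z)={1,2,3,4,5}
pass 1: V {1,2,3,4,5}->{3,4}; Y {1,2,3,4,5}->{2,3}; Z {1,2,3,4,5}->{3,4,5}
pass 2: V {3,4}->{}; Y {2,3}->{}; Z {3,4,5}->{}
pass 3: no change
Fixpoint after 3 passes: D(Z) = {}

Answer: {}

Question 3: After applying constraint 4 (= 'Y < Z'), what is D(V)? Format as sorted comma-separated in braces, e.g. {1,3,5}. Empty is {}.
Answer: {3,4}

Derivation:
Constraint 1 (V < Y) on D(V)={1,2,3,4,5} D(Y)={1,2,3,4,5}: V {1,2,3,4,5}->{1,2,3,4}; Y {1,2,3,4,5}->{2,3,4,5}
Constraint 2 (Y < V) on D(Y)={2,3,4,5} D(V)={1,2,3,4}: Y {2,3,4,5}->{2,3}; V {1,2,3,4}->{3,4}
Constraint 3 (Y != Z) on D(Y)={2,3} D(Z)={1,2,3,4,5}: no change
Constraint 4 (Y < Z) on D(Y)={2,3} D(Z)={1,2,3,4,5}: Z {1,2,3,4,5}->{3,4,5}
So after constraint 4: D(V) = {3,4}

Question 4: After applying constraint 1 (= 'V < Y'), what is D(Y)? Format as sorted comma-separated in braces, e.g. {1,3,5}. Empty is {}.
Constraint 1 (V < Y) on D(V)={1,2,3,4,5} D(Y)={1,2,3,4,5}: V {1,2,3,4,5}->{1,2,3,4}; Y {1,2,3,4,5}->{2,3,4,5}
So after constraint 1: D(Y) = {2,3,4,5}

Answer: {2,3,4,5}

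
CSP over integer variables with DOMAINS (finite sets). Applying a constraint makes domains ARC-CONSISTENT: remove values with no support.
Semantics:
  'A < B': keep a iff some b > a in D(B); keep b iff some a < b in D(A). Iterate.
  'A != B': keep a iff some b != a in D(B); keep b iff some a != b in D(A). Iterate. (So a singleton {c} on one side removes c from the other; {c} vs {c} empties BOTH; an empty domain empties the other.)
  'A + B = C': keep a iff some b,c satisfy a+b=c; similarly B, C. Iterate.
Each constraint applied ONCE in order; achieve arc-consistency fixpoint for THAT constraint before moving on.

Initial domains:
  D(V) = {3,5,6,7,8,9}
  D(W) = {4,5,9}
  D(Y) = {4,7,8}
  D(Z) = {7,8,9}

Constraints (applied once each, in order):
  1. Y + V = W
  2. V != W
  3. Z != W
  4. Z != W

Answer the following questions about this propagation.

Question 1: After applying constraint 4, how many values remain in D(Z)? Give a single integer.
Answer: 2

Derivation:
Constraint 1 (Y + V = W) on D(Y)={4,7,8} D(V)={3,5,6,7,8,9} D(W)={4,5,9}: Y {4,7,8}->{4}; V {3,5,6,7,8,9}->{5}; W {4,5,9}->{9}
Constraint 2 (V != W) on D(V)={5} D(W)={9}: no change
Constraint 3 (Z != W) on D(Z)={7,8,9} D(W)={9}: Z {7,8,9}->{7,8}
Constraint 4 (Z != W) on D(Z)={7,8} D(W)={9}: no change
So after constraint 4: D(Z)={7,8}, size = 2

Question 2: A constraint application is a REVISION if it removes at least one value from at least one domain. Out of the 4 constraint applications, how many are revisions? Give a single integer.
Constraint 1 (Y + V = W) on D(Y)={4,7,8} D(V)={3,5,6,7,8,9} D(W)={4,5,9}: Y {4,7,8}->{4}; V {3,5,6,7,8,9}->{5}; W {4,5,9}->{9} => REVISION
Constraint 2 (V != W) on D(V)={5} D(W)={9}: no change => not a revision
Constraint 3 (Z != W) on D(Z)={7,8,9} D(W)={9}: Z {7,8,9}->{7,8} => REVISION
Constraint 4 (Z != W) on D(Z)={7,8} D(W)={9}: no change => not a revision
Total revisions = 2

Answer: 2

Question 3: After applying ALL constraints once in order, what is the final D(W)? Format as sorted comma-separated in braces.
Constraint 1 (Y + V = W) on D(Y)={4,7,8} D(V)={3,5,6,7,8,9} D(W)={4,5,9}: Y {4,7,8}->{4}; V {3,5,6,7,8,9}->{5}; W {4,5,9}->{9}
Constraint 2 (V != W) on D(V)={5} D(W)={9}: no change
Constraint 3 (Z != W) on D(Z)={7,8,9} D(W)={9}: Z {7,8,9}->{7,8}
Constraint 4 (Z != W) on D(Z)={7,8} D(W)={9}: no change
So after all 4 constraints: D(W) = {9}

Answer: {9}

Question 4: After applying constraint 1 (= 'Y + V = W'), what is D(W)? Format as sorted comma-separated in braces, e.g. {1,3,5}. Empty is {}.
Constraint 1 (Y + V = W) on D(Y)={4,7,8} D(V)={3,5,6,7,8,9} D(W)={4,5,9}: Y {4,7,8}->{4}; V {3,5,6,7,8,9}->{5}; W {4,5,9}->{9}
So after constraint 1: D(W) = {9}

Answer: {9}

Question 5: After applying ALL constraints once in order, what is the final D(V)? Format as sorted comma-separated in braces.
Answer: {5}

Derivation:
Constraint 1 (Y + V = W) on D(Y)={4,7,8} D(V)={3,5,6,7,8,9} D(W)={4,5,9}: Y {4,7,8}->{4}; V {3,5,6,7,8,9}->{5}; W {4,5,9}->{9}
Constraint 2 (V != W) on D(V)={5} D(W)={9}: no change
Constraint 3 (Z != W) on D(Z)={7,8,9} D(W)={9}: Z {7,8,9}->{7,8}
Constraint 4 (Z != W) on D(Z)={7,8} D(W)={9}: no change
So after all 4 constraints: D(V) = {5}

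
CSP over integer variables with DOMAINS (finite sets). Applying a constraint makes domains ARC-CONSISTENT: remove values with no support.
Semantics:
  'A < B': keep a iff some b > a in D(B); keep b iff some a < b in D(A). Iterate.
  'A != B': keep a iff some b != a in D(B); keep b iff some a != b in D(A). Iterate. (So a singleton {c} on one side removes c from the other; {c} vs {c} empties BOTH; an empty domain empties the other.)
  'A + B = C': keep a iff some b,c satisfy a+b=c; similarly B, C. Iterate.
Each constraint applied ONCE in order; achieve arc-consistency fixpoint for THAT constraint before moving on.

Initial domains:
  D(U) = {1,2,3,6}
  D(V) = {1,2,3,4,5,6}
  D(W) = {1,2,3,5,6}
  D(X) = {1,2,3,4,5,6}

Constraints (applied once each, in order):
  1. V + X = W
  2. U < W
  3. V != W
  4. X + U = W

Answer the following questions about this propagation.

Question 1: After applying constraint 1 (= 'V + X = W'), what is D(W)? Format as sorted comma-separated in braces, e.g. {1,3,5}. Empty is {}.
Answer: {2,3,5,6}

Derivation:
Constraint 1 (V + X = W) on D(V)={1,2,3,4,5,6} D(X)={1,2,3,4,5,6} D(W)={1,2,3,5,6}: V {1,2,3,4,5,6}->{1,2,3,4,5}; X {1,2,3,4,5,6}->{1,2,3,4,5}; W {1,2,3,5,6}->{2,3,5,6}
So after constraint 1: D(W) = {2,3,5,6}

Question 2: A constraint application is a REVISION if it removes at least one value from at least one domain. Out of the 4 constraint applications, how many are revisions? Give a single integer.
Constraint 1 (V + X = W) on D(V)={1,2,3,4,5,6} D(X)={1,2,3,4,5,6} D(W)={1,2,3,5,6}: V {1,2,3,4,5,6}->{1,2,3,4,5}; X {1,2,3,4,5,6}->{1,2,3,4,5}; W {1,2,3,5,6}->{2,3,5,6} => REVISION
Constraint 2 (U < W) on D(U)={1,2,3,6} D(W)={2,3,5,6}: U {1,2,3,6}->{1,2,3} => REVISION
Constraint 3 (V != W) on D(V)={1,2,3,4,5} D(W)={2,3,5,6}: no change => not a revision
Constraint 4 (X + U = W) on D(X)={1,2,3,4,5} D(U)={1,2,3} D(W)={2,3,5,6}: no change => not a revision
Total revisions = 2

Answer: 2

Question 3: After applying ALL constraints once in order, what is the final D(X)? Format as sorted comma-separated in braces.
Constraint 1 (V + X = W) on D(V)={1,2,3,4,5,6} D(X)={1,2,3,4,5,6} D(W)={1,2,3,5,6}: V {1,2,3,4,5,6}->{1,2,3,4,5}; X {1,2,3,4,5,6}->{1,2,3,4,5}; W {1,2,3,5,6}->{2,3,5,6}
Constraint 2 (U < W) on D(U)={1,2,3,6} D(W)={2,3,5,6}: U {1,2,3,6}->{1,2,3}
Constraint 3 (V != W) on D(V)={1,2,3,4,5} D(W)={2,3,5,6}: no change
Constraint 4 (X + U = W) on D(X)={1,2,3,4,5} D(U)={1,2,3} D(W)={2,3,5,6}: no change
So after all 4 constraints: D(X) = {1,2,3,4,5}

Answer: {1,2,3,4,5}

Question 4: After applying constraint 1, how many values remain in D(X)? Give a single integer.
Answer: 5

Derivation:
Constraint 1 (V + X = W) on D(V)={1,2,3,4,5,6} D(X)={1,2,3,4,5,6} D(W)={1,2,3,5,6}: V {1,2,3,4,5,6}->{1,2,3,4,5}; X {1,2,3,4,5,6}->{1,2,3,4,5}; W {1,2,3,5,6}->{2,3,5,6}
So after constraint 1: D(X)={1,2,3,4,5}, size = 5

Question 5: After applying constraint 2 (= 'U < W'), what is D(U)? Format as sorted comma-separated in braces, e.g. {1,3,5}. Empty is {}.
Answer: {1,2,3}

Derivation:
Constraint 1 (V + X = W) on D(V)={1,2,3,4,5,6} D(X)={1,2,3,4,5,6} D(W)={1,2,3,5,6}: V {1,2,3,4,5,6}->{1,2,3,4,5}; X {1,2,3,4,5,6}->{1,2,3,4,5}; W {1,2,3,5,6}->{2,3,5,6}
Constraint 2 (U < W) on D(U)={1,2,3,6} D(W)={2,3,5,6}: U {1,2,3,6}->{1,2,3}
So after constraint 2: D(U) = {1,2,3}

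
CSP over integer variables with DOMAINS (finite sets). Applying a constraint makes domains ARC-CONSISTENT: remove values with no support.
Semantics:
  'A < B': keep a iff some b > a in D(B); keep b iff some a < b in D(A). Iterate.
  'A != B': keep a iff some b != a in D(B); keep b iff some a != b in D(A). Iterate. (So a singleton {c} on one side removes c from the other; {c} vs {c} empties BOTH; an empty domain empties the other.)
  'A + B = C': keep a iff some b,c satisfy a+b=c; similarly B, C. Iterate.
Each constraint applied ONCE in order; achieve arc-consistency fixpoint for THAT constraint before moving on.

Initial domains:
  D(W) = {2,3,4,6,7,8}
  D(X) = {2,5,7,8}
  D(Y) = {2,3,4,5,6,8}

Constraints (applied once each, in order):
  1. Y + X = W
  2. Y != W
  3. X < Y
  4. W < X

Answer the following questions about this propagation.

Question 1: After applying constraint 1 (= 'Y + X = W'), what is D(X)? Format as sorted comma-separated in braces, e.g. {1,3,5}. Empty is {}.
Answer: {2,5}

Derivation:
Constraint 1 (Y + X = W) on D(Y)={2,3,4,5,6,8} D(X)={2,5,7,8} D(W)={2,3,4,6,7,8}: Y {2,3,4,5,6,8}->{2,3,4,5,6}; X {2,5,7,8}->{2,5}; W {2,3,4,6,7,8}->{4,6,7,8}
So after constraint 1: D(X) = {2,5}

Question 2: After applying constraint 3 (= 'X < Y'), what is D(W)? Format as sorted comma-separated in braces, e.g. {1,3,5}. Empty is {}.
Answer: {4,6,7,8}

Derivation:
Constraint 1 (Y + X = W) on D(Y)={2,3,4,5,6,8} D(X)={2,5,7,8} D(W)={2,3,4,6,7,8}: Y {2,3,4,5,6,8}->{2,3,4,5,6}; X {2,5,7,8}->{2,5}; W {2,3,4,6,7,8}->{4,6,7,8}
Constraint 2 (Y != W) on D(Y)={2,3,4,5,6} D(W)={4,6,7,8}: no change
Constraint 3 (X < Y) on D(X)={2,5} D(Y)={2,3,4,5,6}: Y {2,3,4,5,6}->{3,4,5,6}
So after constraint 3: D(W) = {4,6,7,8}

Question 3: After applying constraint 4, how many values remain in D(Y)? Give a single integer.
Answer: 4

Derivation:
Constraint 1 (Y + X = W) on D(Y)={2,3,4,5,6,8} D(X)={2,5,7,8} D(W)={2,3,4,6,7,8}: Y {2,3,4,5,6,8}->{2,3,4,5,6}; X {2,5,7,8}->{2,5}; W {2,3,4,6,7,8}->{4,6,7,8}
Constraint 2 (Y != W) on D(Y)={2,3,4,5,6} D(W)={4,6,7,8}: no change
Constraint 3 (X < Y) on D(X)={2,5} D(Y)={2,3,4,5,6}: Y {2,3,4,5,6}->{3,4,5,6}
Constraint 4 (W < X) on D(W)={4,6,7,8} D(X)={2,5}: W {4,6,7,8}->{4}; X {2,5}->{5}
So after constraint 4: D(Y)={3,4,5,6}, size = 4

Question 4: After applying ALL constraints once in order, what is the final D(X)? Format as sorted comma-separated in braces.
Answer: {5}

Derivation:
Constraint 1 (Y + X = W) on D(Y)={2,3,4,5,6,8} D(X)={2,5,7,8} D(W)={2,3,4,6,7,8}: Y {2,3,4,5,6,8}->{2,3,4,5,6}; X {2,5,7,8}->{2,5}; W {2,3,4,6,7,8}->{4,6,7,8}
Constraint 2 (Y != W) on D(Y)={2,3,4,5,6} D(W)={4,6,7,8}: no change
Constraint 3 (X < Y) on D(X)={2,5} D(Y)={2,3,4,5,6}: Y {2,3,4,5,6}->{3,4,5,6}
Constraint 4 (W < X) on D(W)={4,6,7,8} D(X)={2,5}: W {4,6,7,8}->{4}; X {2,5}->{5}
So after all 4 constraints: D(X) = {5}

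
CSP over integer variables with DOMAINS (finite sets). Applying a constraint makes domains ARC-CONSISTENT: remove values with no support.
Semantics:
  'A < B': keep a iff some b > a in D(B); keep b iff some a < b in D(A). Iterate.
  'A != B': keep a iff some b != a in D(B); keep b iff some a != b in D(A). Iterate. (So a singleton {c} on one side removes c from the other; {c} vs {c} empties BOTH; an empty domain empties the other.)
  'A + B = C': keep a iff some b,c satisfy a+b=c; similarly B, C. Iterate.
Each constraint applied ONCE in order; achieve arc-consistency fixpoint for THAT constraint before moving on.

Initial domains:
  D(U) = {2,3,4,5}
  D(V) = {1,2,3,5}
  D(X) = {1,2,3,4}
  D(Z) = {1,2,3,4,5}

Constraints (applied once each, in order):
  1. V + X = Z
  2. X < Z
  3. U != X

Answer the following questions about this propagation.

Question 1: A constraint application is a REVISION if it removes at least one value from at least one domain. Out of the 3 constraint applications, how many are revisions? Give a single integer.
Answer: 1

Derivation:
Constraint 1 (V + X = Z) on D(V)={1,2,3,5} D(X)={1,2,3,4} D(Z)={1,2,3,4,5}: V {1,2,3,5}->{1,2,3}; Z {1,2,3,4,5}->{2,3,4,5} => REVISION
Constraint 2 (X < Z) on D(X)={1,2,3,4} D(Z)={2,3,4,5}: no change => not a revision
Constraint 3 (U != X) on D(U)={2,3,4,5} D(X)={1,2,3,4}: no change => not a revision
Total revisions = 1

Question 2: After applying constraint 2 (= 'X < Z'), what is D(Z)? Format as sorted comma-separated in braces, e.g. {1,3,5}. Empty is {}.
Answer: {2,3,4,5}

Derivation:
Constraint 1 (V + X = Z) on D(V)={1,2,3,5} D(X)={1,2,3,4} D(Z)={1,2,3,4,5}: V {1,2,3,5}->{1,2,3}; Z {1,2,3,4,5}->{2,3,4,5}
Constraint 2 (X < Z) on D(X)={1,2,3,4} D(Z)={2,3,4,5}: no change
So after constraint 2: D(Z) = {2,3,4,5}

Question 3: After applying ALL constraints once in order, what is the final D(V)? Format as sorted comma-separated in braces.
Constraint 1 (V + X = Z) on D(V)={1,2,3,5} D(X)={1,2,3,4} D(Z)={1,2,3,4,5}: V {1,2,3,5}->{1,2,3}; Z {1,2,3,4,5}->{2,3,4,5}
Constraint 2 (X < Z) on D(X)={1,2,3,4} D(Z)={2,3,4,5}: no change
Constraint 3 (U != X) on D(U)={2,3,4,5} D(X)={1,2,3,4}: no change
So after all 3 constraints: D(V) = {1,2,3}

Answer: {1,2,3}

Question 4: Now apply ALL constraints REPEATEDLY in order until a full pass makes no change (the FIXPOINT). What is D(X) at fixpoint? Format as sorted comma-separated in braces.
Answer: {1,2,3,4}

Derivation:
pass 0 (initial): D(X)={1,2,3,4}
pass 1: V {1,2,3,5}->{1,2,3}; Z {1,2,3,4,5}->{2,3,4,5}
pass 2: no change
Fixpoint after 2 passes: D(X) = {1,2,3,4}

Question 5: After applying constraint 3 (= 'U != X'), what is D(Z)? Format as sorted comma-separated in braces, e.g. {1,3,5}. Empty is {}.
Answer: {2,3,4,5}

Derivation:
Constraint 1 (V + X = Z) on D(V)={1,2,3,5} D(X)={1,2,3,4} D(Z)={1,2,3,4,5}: V {1,2,3,5}->{1,2,3}; Z {1,2,3,4,5}->{2,3,4,5}
Constraint 2 (X < Z) on D(X)={1,2,3,4} D(Z)={2,3,4,5}: no change
Constraint 3 (U != X) on D(U)={2,3,4,5} D(X)={1,2,3,4}: no change
So after constraint 3: D(Z) = {2,3,4,5}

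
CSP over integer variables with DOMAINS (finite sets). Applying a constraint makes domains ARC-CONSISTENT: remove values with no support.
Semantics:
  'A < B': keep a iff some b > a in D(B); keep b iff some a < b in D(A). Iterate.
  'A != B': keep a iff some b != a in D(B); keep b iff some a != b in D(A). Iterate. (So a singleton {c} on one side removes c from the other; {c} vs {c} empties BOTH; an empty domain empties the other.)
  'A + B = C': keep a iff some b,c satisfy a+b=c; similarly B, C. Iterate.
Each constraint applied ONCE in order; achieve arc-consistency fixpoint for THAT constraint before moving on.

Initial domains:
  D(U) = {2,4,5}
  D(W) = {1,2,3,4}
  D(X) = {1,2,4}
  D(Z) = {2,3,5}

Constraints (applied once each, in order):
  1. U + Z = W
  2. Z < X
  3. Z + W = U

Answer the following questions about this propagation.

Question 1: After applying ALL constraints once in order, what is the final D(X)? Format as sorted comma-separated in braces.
Constraint 1 (U + Z = W) on D(U)={2,4,5} D(Z)={2,3,5} D(W)={1,2,3,4}: U {2,4,5}->{2}; Z {2,3,5}->{2}; W {1,2,3,4}->{4}
Constraint 2 (Z < X) on D(Z)={2} D(X)={1,2,4}: X {1,2,4}->{4}
Constraint 3 (Z + W = U) on D(Z)={2} D(W)={4} D(U)={2}: Z {2}->{}; W {4}->{}; U {2}->{}
So after all 3 constraints: D(X) = {4}

Answer: {4}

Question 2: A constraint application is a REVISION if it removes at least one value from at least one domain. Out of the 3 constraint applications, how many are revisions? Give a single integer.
Constraint 1 (U + Z = W) on D(U)={2,4,5} D(Z)={2,3,5} D(W)={1,2,3,4}: U {2,4,5}->{2}; Z {2,3,5}->{2}; W {1,2,3,4}->{4} => REVISION
Constraint 2 (Z < X) on D(Z)={2} D(X)={1,2,4}: X {1,2,4}->{4} => REVISION
Constraint 3 (Z + W = U) on D(Z)={2} D(W)={4} D(U)={2}: Z {2}->{}; W {4}->{}; U {2}->{} => REVISION
Total revisions = 3

Answer: 3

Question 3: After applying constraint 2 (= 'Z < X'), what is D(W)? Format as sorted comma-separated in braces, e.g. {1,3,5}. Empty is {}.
Answer: {4}

Derivation:
Constraint 1 (U + Z = W) on D(U)={2,4,5} D(Z)={2,3,5} D(W)={1,2,3,4}: U {2,4,5}->{2}; Z {2,3,5}->{2}; W {1,2,3,4}->{4}
Constraint 2 (Z < X) on D(Z)={2} D(X)={1,2,4}: X {1,2,4}->{4}
So after constraint 2: D(W) = {4}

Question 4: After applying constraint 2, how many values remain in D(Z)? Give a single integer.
Constraint 1 (U + Z = W) on D(U)={2,4,5} D(Z)={2,3,5} D(W)={1,2,3,4}: U {2,4,5}->{2}; Z {2,3,5}->{2}; W {1,2,3,4}->{4}
Constraint 2 (Z < X) on D(Z)={2} D(X)={1,2,4}: X {1,2,4}->{4}
So after constraint 2: D(Z)={2}, size = 1

Answer: 1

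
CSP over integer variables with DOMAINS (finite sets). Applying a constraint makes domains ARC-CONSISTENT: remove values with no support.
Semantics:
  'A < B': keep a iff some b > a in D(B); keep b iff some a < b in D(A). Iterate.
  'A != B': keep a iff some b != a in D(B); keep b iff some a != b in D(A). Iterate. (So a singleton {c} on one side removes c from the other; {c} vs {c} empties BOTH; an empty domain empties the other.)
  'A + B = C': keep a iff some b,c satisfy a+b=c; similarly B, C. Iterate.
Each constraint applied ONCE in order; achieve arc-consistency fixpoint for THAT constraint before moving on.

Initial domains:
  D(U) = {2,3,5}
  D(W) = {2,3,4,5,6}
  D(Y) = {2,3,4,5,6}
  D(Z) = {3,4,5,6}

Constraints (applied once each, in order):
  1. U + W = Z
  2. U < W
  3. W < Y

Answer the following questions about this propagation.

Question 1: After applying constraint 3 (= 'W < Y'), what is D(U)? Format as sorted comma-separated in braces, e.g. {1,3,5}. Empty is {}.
Constraint 1 (U + W = Z) on D(U)={2,3,5} D(W)={2,3,4,5,6} D(Z)={3,4,5,6}: U {2,3,5}->{2,3}; W {2,3,4,5,6}->{2,3,4}; Z {3,4,5,6}->{4,5,6}
Constraint 2 (U < W) on D(U)={2,3} D(W)={2,3,4}: W {2,3,4}->{3,4}
Constraint 3 (W < Y) on D(W)={3,4} D(Y)={2,3,4,5,6}: Y {2,3,4,5,6}->{4,5,6}
So after constraint 3: D(U) = {2,3}

Answer: {2,3}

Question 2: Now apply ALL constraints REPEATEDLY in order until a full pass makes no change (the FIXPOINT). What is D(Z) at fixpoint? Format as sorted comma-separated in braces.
pass 0 (initial): D(Z)={3,4,5,6}
pass 1: U {2,3,5}->{2,3}; W {2,3,4,5,6}->{3,4}; Y {2,3,4,5,6}->{4,5,6}; Z {3,4,5,6}->{4,5,6}
pass 2: Z {4,5,6}->{5,6}
pass 3: no change
Fixpoint after 3 passes: D(Z) = {5,6}

Answer: {5,6}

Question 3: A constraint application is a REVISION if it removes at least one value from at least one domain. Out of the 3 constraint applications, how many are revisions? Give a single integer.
Constraint 1 (U + W = Z) on D(U)={2,3,5} D(W)={2,3,4,5,6} D(Z)={3,4,5,6}: U {2,3,5}->{2,3}; W {2,3,4,5,6}->{2,3,4}; Z {3,4,5,6}->{4,5,6} => REVISION
Constraint 2 (U < W) on D(U)={2,3} D(W)={2,3,4}: W {2,3,4}->{3,4} => REVISION
Constraint 3 (W < Y) on D(W)={3,4} D(Y)={2,3,4,5,6}: Y {2,3,4,5,6}->{4,5,6} => REVISION
Total revisions = 3

Answer: 3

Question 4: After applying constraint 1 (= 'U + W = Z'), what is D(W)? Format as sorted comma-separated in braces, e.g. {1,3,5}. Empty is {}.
Answer: {2,3,4}

Derivation:
Constraint 1 (U + W = Z) on D(U)={2,3,5} D(W)={2,3,4,5,6} D(Z)={3,4,5,6}: U {2,3,5}->{2,3}; W {2,3,4,5,6}->{2,3,4}; Z {3,4,5,6}->{4,5,6}
So after constraint 1: D(W) = {2,3,4}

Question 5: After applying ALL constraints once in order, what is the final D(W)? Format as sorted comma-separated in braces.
Constraint 1 (U + W = Z) on D(U)={2,3,5} D(W)={2,3,4,5,6} D(Z)={3,4,5,6}: U {2,3,5}->{2,3}; W {2,3,4,5,6}->{2,3,4}; Z {3,4,5,6}->{4,5,6}
Constraint 2 (U < W) on D(U)={2,3} D(W)={2,3,4}: W {2,3,4}->{3,4}
Constraint 3 (W < Y) on D(W)={3,4} D(Y)={2,3,4,5,6}: Y {2,3,4,5,6}->{4,5,6}
So after all 3 constraints: D(W) = {3,4}

Answer: {3,4}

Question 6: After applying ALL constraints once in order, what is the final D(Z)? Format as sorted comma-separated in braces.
Answer: {4,5,6}

Derivation:
Constraint 1 (U + W = Z) on D(U)={2,3,5} D(W)={2,3,4,5,6} D(Z)={3,4,5,6}: U {2,3,5}->{2,3}; W {2,3,4,5,6}->{2,3,4}; Z {3,4,5,6}->{4,5,6}
Constraint 2 (U < W) on D(U)={2,3} D(W)={2,3,4}: W {2,3,4}->{3,4}
Constraint 3 (W < Y) on D(W)={3,4} D(Y)={2,3,4,5,6}: Y {2,3,4,5,6}->{4,5,6}
So after all 3 constraints: D(Z) = {4,5,6}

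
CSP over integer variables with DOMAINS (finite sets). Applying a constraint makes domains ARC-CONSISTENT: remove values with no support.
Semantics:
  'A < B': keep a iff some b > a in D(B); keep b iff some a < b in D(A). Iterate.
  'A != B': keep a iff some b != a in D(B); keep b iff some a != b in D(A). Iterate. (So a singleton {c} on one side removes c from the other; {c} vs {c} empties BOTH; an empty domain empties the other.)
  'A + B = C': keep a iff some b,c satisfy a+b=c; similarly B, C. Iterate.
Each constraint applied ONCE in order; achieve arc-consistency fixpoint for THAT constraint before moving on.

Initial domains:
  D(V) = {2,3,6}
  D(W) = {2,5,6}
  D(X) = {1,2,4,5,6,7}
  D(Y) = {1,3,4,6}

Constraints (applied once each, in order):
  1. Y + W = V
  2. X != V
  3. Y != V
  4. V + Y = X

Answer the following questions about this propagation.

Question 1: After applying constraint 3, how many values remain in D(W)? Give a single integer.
Constraint 1 (Y + W = V) on D(Y)={1,3,4,6} D(W)={2,5,6} D(V)={2,3,6}: Y {1,3,4,6}->{1,4}; W {2,5,6}->{2,5}; V {2,3,6}->{3,6}
Constraint 2 (X != V) on D(X)={1,2,4,5,6,7} D(V)={3,6}: no change
Constraint 3 (Y != V) on D(Y)={1,4} D(V)={3,6}: no change
So after constraint 3: D(W)={2,5}, size = 2

Answer: 2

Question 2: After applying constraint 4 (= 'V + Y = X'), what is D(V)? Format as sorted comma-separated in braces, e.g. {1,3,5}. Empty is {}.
Constraint 1 (Y + W = V) on D(Y)={1,3,4,6} D(W)={2,5,6} D(V)={2,3,6}: Y {1,3,4,6}->{1,4}; W {2,5,6}->{2,5}; V {2,3,6}->{3,6}
Constraint 2 (X != V) on D(X)={1,2,4,5,6,7} D(V)={3,6}: no change
Constraint 3 (Y != V) on D(Y)={1,4} D(V)={3,6}: no change
Constraint 4 (V + Y = X) on D(V)={3,6} D(Y)={1,4} D(X)={1,2,4,5,6,7}: X {1,2,4,5,6,7}->{4,7}
So after constraint 4: D(V) = {3,6}

Answer: {3,6}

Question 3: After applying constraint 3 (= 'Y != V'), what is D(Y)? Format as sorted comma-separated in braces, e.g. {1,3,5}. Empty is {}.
Constraint 1 (Y + W = V) on D(Y)={1,3,4,6} D(W)={2,5,6} D(V)={2,3,6}: Y {1,3,4,6}->{1,4}; W {2,5,6}->{2,5}; V {2,3,6}->{3,6}
Constraint 2 (X != V) on D(X)={1,2,4,5,6,7} D(V)={3,6}: no change
Constraint 3 (Y != V) on D(Y)={1,4} D(V)={3,6}: no change
So after constraint 3: D(Y) = {1,4}

Answer: {1,4}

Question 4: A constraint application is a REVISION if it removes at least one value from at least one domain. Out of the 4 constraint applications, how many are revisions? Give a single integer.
Constraint 1 (Y + W = V) on D(Y)={1,3,4,6} D(W)={2,5,6} D(V)={2,3,6}: Y {1,3,4,6}->{1,4}; W {2,5,6}->{2,5}; V {2,3,6}->{3,6} => REVISION
Constraint 2 (X != V) on D(X)={1,2,4,5,6,7} D(V)={3,6}: no change => not a revision
Constraint 3 (Y != V) on D(Y)={1,4} D(V)={3,6}: no change => not a revision
Constraint 4 (V + Y = X) on D(V)={3,6} D(Y)={1,4} D(X)={1,2,4,5,6,7}: X {1,2,4,5,6,7}->{4,7} => REVISION
Total revisions = 2

Answer: 2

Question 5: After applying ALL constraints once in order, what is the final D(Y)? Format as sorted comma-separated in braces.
Answer: {1,4}

Derivation:
Constraint 1 (Y + W = V) on D(Y)={1,3,4,6} D(W)={2,5,6} D(V)={2,3,6}: Y {1,3,4,6}->{1,4}; W {2,5,6}->{2,5}; V {2,3,6}->{3,6}
Constraint 2 (X != V) on D(X)={1,2,4,5,6,7} D(V)={3,6}: no change
Constraint 3 (Y != V) on D(Y)={1,4} D(V)={3,6}: no change
Constraint 4 (V + Y = X) on D(V)={3,6} D(Y)={1,4} D(X)={1,2,4,5,6,7}: X {1,2,4,5,6,7}->{4,7}
So after all 4 constraints: D(Y) = {1,4}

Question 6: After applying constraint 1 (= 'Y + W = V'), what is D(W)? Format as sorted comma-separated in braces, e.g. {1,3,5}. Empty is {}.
Answer: {2,5}

Derivation:
Constraint 1 (Y + W = V) on D(Y)={1,3,4,6} D(W)={2,5,6} D(V)={2,3,6}: Y {1,3,4,6}->{1,4}; W {2,5,6}->{2,5}; V {2,3,6}->{3,6}
So after constraint 1: D(W) = {2,5}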